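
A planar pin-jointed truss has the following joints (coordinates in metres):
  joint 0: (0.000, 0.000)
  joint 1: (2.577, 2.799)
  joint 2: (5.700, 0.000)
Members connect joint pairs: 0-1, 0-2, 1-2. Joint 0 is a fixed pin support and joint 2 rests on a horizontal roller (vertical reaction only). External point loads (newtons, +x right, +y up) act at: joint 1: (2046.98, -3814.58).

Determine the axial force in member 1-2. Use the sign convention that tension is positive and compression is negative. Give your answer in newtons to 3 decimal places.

N=3 nodes, M=3 members, R=3 reactions → 2N=6, M+R=6
member 0 (0-1): L=3.8046, (cx,cy)=(0.6773,0.7357)
member 1 (0-2): L=5.7000, (cx,cy)=(1.0000,0.0000)
member 2 (1-2): L=4.1937, (cx,cy)=(0.7447,-0.6674)
solve A·x = −loads:
  F[0-1] = -1474.5733 N (compression)
  F[0-2] = +3045.7525 N (tension)
  F[1-2] = -4090.0164 N (compression)
  Rx@0 = -2046.9800 N
  Ry@0 = +1084.8134 N
  Ry@2 = +2729.7666 N

-4090.016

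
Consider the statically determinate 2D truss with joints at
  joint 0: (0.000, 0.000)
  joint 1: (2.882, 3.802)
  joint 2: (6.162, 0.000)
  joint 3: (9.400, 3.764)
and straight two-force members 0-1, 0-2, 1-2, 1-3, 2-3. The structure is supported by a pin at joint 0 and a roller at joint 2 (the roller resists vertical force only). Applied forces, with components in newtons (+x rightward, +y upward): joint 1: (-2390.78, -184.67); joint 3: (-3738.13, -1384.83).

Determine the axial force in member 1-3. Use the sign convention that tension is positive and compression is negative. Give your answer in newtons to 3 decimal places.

-2534.157

N=4 nodes, M=5 members, R=3 reactions → 2N=8, M+R=8
member 0 (0-1): L=4.7709, (cx,cy)=(0.6041,0.7969)
member 1 (0-2): L=6.1620, (cx,cy)=(1.0000,0.0000)
member 2 (1-2): L=5.0213, (cx,cy)=(0.6532,-0.7572)
member 3 (1-3): L=6.5181, (cx,cy)=(1.0000,-0.0058)
member 4 (2-3): L=4.9651, (cx,cy)=(0.6522,0.7581)
solve A·x = −loads:
  F[0-1] = -3926.5264 N (compression)
  F[0-2] = -3756.9596 N (compression)
  F[1-2] = +3908.2720 N (tension)
  F[1-3] = -2534.1567 N (compression)
  F[2-3] = -1846.2249 N (compression)
  Rx@0 = +6128.9100 N
  Ry@0 = +3129.1310 N
  Ry@2 = -1559.6310 N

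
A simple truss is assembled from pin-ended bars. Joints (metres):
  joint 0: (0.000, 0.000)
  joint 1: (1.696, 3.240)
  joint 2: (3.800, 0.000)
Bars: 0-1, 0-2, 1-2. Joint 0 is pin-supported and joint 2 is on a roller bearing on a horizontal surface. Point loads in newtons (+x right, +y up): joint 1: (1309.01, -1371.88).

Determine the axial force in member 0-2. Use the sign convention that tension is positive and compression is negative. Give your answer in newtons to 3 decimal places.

1122.390

N=3 nodes, M=3 members, R=3 reactions → 2N=6, M+R=6
member 0 (0-1): L=3.6571, (cx,cy)=(0.4638,0.8860)
member 1 (0-2): L=3.8000, (cx,cy)=(1.0000,0.0000)
member 2 (1-2): L=3.8632, (cx,cy)=(0.5446,-0.8387)
solve A·x = −loads:
  F[0-1] = +402.4053 N (tension)
  F[0-2] = +1122.3898 N (tension)
  F[1-2] = -2060.8513 N (compression)
  Rx@0 = -1309.0100 N
  Ry@0 = -356.5150 N
  Ry@2 = +1728.3950 N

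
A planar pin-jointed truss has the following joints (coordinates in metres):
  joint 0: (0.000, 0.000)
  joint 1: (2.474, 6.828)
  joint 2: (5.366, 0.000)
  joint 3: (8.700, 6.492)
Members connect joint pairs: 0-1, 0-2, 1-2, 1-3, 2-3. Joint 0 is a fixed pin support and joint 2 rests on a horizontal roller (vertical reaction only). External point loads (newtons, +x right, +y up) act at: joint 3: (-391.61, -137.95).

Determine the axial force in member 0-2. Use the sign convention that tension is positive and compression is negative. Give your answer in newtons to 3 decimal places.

-250.998

N=4 nodes, M=5 members, R=3 reactions → 2N=8, M+R=8
member 0 (0-1): L=7.2624, (cx,cy)=(0.3407,0.9402)
member 1 (0-2): L=5.3660, (cx,cy)=(1.0000,0.0000)
member 2 (1-2): L=7.4152, (cx,cy)=(0.3900,-0.9208)
member 3 (1-3): L=6.2351, (cx,cy)=(0.9985,-0.0539)
member 4 (2-3): L=7.2981, (cx,cy)=(0.4568,0.8896)
solve A·x = −loads:
  F[0-1] = -412.7630 N (compression)
  F[0-2] = -250.9984 N (compression)
  F[1-2] = +439.7410 N (tension)
  F[1-3] = -312.5689 N (compression)
  F[2-3] = -174.0134 N (compression)
  Rx@0 = +391.6100 N
  Ry@0 = +388.0743 N
  Ry@2 = -250.1243 N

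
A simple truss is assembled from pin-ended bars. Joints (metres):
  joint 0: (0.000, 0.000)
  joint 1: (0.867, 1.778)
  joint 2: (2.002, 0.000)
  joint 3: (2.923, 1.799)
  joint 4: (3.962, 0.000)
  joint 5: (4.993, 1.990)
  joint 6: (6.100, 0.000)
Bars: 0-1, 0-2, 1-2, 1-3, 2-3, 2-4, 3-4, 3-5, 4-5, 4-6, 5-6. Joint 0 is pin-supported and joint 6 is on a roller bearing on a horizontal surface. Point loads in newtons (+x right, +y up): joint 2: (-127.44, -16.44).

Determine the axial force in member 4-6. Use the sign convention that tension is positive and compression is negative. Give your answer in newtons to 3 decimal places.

3.001

N=7 nodes, M=11 members, R=3 reactions → 2N=14, M+R=14
member 0 (0-1): L=1.9781, (cx,cy)=(0.4383,0.8988)
member 1 (0-2): L=2.0020, (cx,cy)=(1.0000,0.0000)
member 2 (1-2): L=2.1094, (cx,cy)=(0.5381,-0.8429)
member 3 (1-3): L=2.0561, (cx,cy)=(0.9999,0.0102)
member 4 (2-3): L=2.0210, (cx,cy)=(0.4557,0.8901)
member 5 (2-4): L=1.9600, (cx,cy)=(1.0000,0.0000)
member 6 (3-4): L=2.0775, (cx,cy)=(0.5001,-0.8660)
member 7 (3-5): L=2.0788, (cx,cy)=(0.9958,0.0919)
member 8 (4-5): L=2.2412, (cx,cy)=(0.4600,0.8879)
member 9 (4-6): L=2.1380, (cx,cy)=(1.0000,0.0000)
member 10 (5-6): L=2.2772, (cx,cy)=(0.4861,-0.8739)
solve A·x = −loads:
  F[0-1] = -12.2876 N (compression)
  F[0-2] = -122.0544 N (compression)
  F[1-2] = +12.9532 N (tension)
  F[1-3] = -12.3560 N (compression)
  F[2-3] = +6.2033 N (tension)
  F[2-4] = +9.5284 N (tension)
  F[3-4] = -6.8795 N (compression)
  F[3-5] = -6.1137 N (compression)
  F[4-5] = +6.7093 N (tension)
  F[4-6] = +3.0014 N (tension)
  F[5-6] = -6.1742 N (compression)
  Rx@0 = +127.4400 N
  Ry@0 = +11.0444 N
  Ry@6 = +5.3956 N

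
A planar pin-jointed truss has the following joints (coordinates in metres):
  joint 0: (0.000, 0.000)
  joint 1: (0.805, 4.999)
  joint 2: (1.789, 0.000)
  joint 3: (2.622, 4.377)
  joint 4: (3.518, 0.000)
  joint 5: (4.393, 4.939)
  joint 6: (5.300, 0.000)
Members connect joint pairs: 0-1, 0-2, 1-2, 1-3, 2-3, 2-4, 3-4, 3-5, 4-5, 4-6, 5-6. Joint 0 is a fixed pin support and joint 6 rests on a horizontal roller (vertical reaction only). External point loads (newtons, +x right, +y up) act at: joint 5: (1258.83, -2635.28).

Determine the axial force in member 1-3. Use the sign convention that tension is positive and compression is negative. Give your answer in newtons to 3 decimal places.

N=7 nodes, M=11 members, R=3 reactions → 2N=14, M+R=14
member 0 (0-1): L=5.0634, (cx,cy)=(0.1590,0.9873)
member 1 (0-2): L=1.7890, (cx,cy)=(1.0000,0.0000)
member 2 (1-2): L=5.0949, (cx,cy)=(0.1931,-0.9812)
member 3 (1-3): L=1.9205, (cx,cy)=(0.9461,-0.3239)
member 4 (2-3): L=4.4556, (cx,cy)=(0.1870,0.9824)
member 5 (2-4): L=1.7290, (cx,cy)=(1.0000,0.0000)
member 6 (3-4): L=4.4678, (cx,cy)=(0.2005,-0.9797)
member 7 (3-5): L=1.8580, (cx,cy)=(0.9532,0.3025)
member 8 (4-5): L=5.0159, (cx,cy)=(0.1744,0.9847)
member 9 (4-6): L=1.7820, (cx,cy)=(1.0000,0.0000)
member 10 (5-6): L=5.0216, (cx,cy)=(0.1806,-0.9836)
solve A·x = −loads:
  F[0-1] = +731.4088 N (tension)
  F[0-2] = +1142.5477 N (tension)
  F[1-2] = -832.6376 N (compression)
  F[1-3] = +292.8783 N (tension)
  F[2-3] = +831.6243 N (tension)
  F[2-4] = +826.2592 N (tension)
  F[3-4] = -560.5507 N (compression)
  F[3-5] = +571.7703 N (tension)
  F[4-5] = +557.7140 N (tension)
  F[4-6] = +616.5518 N (tension)
  F[5-6] = -3413.5286 N (compression)
  Rx@0 = -1258.8300 N
  Ry@0 = -722.1061 N
  Ry@6 = +3357.3861 N

292.878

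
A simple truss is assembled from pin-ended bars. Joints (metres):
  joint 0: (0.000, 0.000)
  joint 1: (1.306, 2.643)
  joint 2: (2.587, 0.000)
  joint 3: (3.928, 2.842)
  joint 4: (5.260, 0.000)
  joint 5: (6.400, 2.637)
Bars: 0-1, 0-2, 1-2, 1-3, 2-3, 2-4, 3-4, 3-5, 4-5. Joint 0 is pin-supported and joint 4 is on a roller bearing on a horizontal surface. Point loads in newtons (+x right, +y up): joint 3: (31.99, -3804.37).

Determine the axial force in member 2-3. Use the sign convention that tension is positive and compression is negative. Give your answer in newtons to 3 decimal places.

N=6 nodes, M=9 members, R=3 reactions → 2N=12, M+R=12
member 0 (0-1): L=2.9481, (cx,cy)=(0.4430,0.8965)
member 1 (0-2): L=2.5870, (cx,cy)=(1.0000,0.0000)
member 2 (1-2): L=2.9371, (cx,cy)=(0.4361,-0.8999)
member 3 (1-3): L=2.6295, (cx,cy)=(0.9971,0.0757)
member 4 (2-3): L=3.1425, (cx,cy)=(0.4267,0.9044)
member 5 (2-4): L=2.6730, (cx,cy)=(1.0000,0.0000)
member 6 (3-4): L=3.1387, (cx,cy)=(0.4244,-0.9055)
member 7 (3-5): L=2.4805, (cx,cy)=(0.9966,-0.0826)
member 8 (4-5): L=2.8729, (cx,cy)=(0.3968,0.9179)
solve A·x = −loads:
  F[0-1] = -1055.3064 N (compression)
  F[0-2] = +499.4934 N (tension)
  F[1-2] = +976.0391 N (tension)
  F[1-3] = -895.7699 N (compression)
  F[2-3] = -971.1788 N (compression)
  F[2-4] = +1339.6238 N (tension)
  F[3-4] = -3156.6245 N (compression)
  F[3-5] = +0.0000 N (tension)
  F[4-5] = -0.0000 N (compression)
  Rx@0 = -31.9900 N
  Ry@0 = +946.1037 N
  Ry@4 = +2858.2663 N

-971.179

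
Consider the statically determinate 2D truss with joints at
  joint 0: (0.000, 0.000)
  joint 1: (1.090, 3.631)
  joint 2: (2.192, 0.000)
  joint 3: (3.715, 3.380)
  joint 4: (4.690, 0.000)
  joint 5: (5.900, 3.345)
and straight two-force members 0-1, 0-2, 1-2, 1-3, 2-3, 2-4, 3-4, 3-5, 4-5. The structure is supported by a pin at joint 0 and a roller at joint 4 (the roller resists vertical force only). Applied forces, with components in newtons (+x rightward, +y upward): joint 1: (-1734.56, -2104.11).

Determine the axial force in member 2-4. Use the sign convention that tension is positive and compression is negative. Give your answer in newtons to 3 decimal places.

N=6 nodes, M=9 members, R=3 reactions → 2N=12, M+R=12
member 0 (0-1): L=3.7911, (cx,cy)=(0.2875,0.9578)
member 1 (0-2): L=2.1920, (cx,cy)=(1.0000,0.0000)
member 2 (1-2): L=3.7945, (cx,cy)=(0.2904,-0.9569)
member 3 (1-3): L=2.6370, (cx,cy)=(0.9955,-0.0952)
member 4 (2-3): L=3.7073, (cx,cy)=(0.4108,0.9117)
member 5 (2-4): L=2.4980, (cx,cy)=(1.0000,0.0000)
member 6 (3-4): L=3.5178, (cx,cy)=(0.2772,-0.9608)
member 7 (3-5): L=2.1853, (cx,cy)=(0.9999,-0.0160)
member 8 (4-5): L=3.5571, (cx,cy)=(0.3402,0.9404)
solve A·x = −loads:
  F[0-1] = -3088.3984 N (compression)
  F[0-2] = -846.5921 N (compression)
  F[1-2] = +831.8870 N (tension)
  F[1-3] = +607.7574 N (tension)
  F[2-3] = -873.1116 N (compression)
  F[2-4] = -246.3122 N (compression)
  F[3-4] = +888.6982 N (tension)
  F[3-5] = +0.0000 N (tension)
  F[4-5] = -0.0000 N (compression)
  Rx@0 = +1734.5600 N
  Ry@0 = +2957.9922 N
  Ry@4 = -853.8822 N

-246.312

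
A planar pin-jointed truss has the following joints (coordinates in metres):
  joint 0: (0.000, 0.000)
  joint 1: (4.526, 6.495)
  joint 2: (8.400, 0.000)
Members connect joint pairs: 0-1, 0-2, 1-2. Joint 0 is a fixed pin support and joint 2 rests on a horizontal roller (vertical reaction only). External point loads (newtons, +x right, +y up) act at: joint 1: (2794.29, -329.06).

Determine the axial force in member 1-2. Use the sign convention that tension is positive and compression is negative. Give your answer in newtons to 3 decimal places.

N=3 nodes, M=3 members, R=3 reactions → 2N=6, M+R=6
member 0 (0-1): L=7.9164, (cx,cy)=(0.5717,0.8204)
member 1 (0-2): L=8.4000, (cx,cy)=(1.0000,0.0000)
member 2 (1-2): L=7.5626, (cx,cy)=(0.5123,-0.8588)
solve A·x = −loads:
  F[0-1] = +2448.4537 N (tension)
  F[0-2] = +1394.4525 N (tension)
  F[1-2] = -2722.1695 N (compression)
  Rx@0 = -2794.2900 N
  Ry@0 = -2008.8256 N
  Ry@2 = +2337.8856 N

-2722.170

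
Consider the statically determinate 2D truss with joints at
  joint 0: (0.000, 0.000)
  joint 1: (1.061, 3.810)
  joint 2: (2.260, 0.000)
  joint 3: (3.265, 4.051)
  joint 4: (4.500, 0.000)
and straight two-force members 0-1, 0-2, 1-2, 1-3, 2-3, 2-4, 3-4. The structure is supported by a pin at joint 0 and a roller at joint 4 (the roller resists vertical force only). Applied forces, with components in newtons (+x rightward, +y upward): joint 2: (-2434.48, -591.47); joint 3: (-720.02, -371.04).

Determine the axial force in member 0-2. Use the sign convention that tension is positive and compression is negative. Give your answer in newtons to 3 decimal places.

-2863.650

N=5 nodes, M=7 members, R=3 reactions → 2N=10, M+R=10
member 0 (0-1): L=3.9550, (cx,cy)=(0.2683,0.9633)
member 1 (0-2): L=2.2600, (cx,cy)=(1.0000,0.0000)
member 2 (1-2): L=3.9942, (cx,cy)=(0.3002,-0.9539)
member 3 (1-3): L=2.2171, (cx,cy)=(0.9941,0.1087)
member 4 (2-3): L=4.1738, (cx,cy)=(0.2408,0.9706)
member 5 (2-4): L=2.2400, (cx,cy)=(1.0000,0.0000)
member 6 (3-4): L=4.2351, (cx,cy)=(0.2916,-0.9565)
solve A·x = −loads:
  F[0-1] = -1084.1700 N (compression)
  F[0-2] = -2863.6500 N (compression)
  F[1-2] = +1026.2690 N (tension)
  F[1-3] = -602.4901 N (compression)
  F[2-3] = -399.2143 N (compression)
  F[2-4] = -24.9739 N (compression)
  F[3-4] = +85.6407 N (tension)
  Rx@0 = +3154.5000 N
  Ry@0 = +1044.4285 N
  Ry@4 = -81.9185 N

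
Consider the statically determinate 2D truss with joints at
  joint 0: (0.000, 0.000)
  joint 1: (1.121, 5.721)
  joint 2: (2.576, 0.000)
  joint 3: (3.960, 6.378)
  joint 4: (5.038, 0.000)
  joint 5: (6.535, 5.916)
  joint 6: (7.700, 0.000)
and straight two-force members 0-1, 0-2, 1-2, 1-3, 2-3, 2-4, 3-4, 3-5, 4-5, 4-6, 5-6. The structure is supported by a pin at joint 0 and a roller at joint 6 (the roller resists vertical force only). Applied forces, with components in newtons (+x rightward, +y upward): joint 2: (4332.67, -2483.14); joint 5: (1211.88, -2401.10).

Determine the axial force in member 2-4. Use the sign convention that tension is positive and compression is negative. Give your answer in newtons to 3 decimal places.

1346.459

N=7 nodes, M=11 members, R=3 reactions → 2N=14, M+R=14
member 0 (0-1): L=5.8298, (cx,cy)=(0.1923,0.9813)
member 1 (0-2): L=2.5760, (cx,cy)=(1.0000,0.0000)
member 2 (1-2): L=5.9031, (cx,cy)=(0.2465,-0.9691)
member 3 (1-3): L=2.9140, (cx,cy)=(0.9743,0.2255)
member 4 (2-3): L=6.5264, (cx,cy)=(0.2121,0.9773)
member 5 (2-4): L=2.4620, (cx,cy)=(1.0000,0.0000)
member 6 (3-4): L=6.4685, (cx,cy)=(0.1667,-0.9860)
member 7 (3-5): L=2.6161, (cx,cy)=(0.9843,-0.1766)
member 8 (4-5): L=6.1025, (cx,cy)=(0.2453,0.9694)
member 9 (4-6): L=2.6620, (cx,cy)=(1.0000,0.0000)
member 10 (5-6): L=6.0296, (cx,cy)=(0.1932,-0.9812)
solve A·x = −loads:
  F[0-1] = -1105.2237 N (compression)
  F[0-2] = +5757.0714 N (tension)
  F[1-2] = +1008.9933 N (tension)
  F[1-3] = -473.4069 N (compression)
  F[2-3] = +1540.3082 N (tension)
  F[2-4] = +1346.4589 N (tension)
  F[3-4] = -1437.4802 N (compression)
  F[3-5] = +106.6604 N (tension)
  F[4-5] = +1462.0511 N (tension)
  F[4-6] = +748.2391 N (tension)
  F[5-6] = -3872.6137 N (compression)
  Rx@0 = -5544.5500 N
  Ry@0 = +1084.5985 N
  Ry@6 = +3799.6415 N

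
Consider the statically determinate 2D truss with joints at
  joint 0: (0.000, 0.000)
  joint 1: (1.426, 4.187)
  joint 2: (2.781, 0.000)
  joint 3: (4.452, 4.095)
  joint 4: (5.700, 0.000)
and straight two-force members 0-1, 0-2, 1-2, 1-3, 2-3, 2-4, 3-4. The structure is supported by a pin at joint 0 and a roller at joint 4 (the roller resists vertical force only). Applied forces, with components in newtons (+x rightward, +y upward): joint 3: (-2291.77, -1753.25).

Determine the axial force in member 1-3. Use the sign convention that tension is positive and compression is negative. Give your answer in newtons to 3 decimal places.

N=5 nodes, M=7 members, R=3 reactions → 2N=10, M+R=10
member 0 (0-1): L=4.4232, (cx,cy)=(0.3224,0.9466)
member 1 (0-2): L=2.7810, (cx,cy)=(1.0000,0.0000)
member 2 (1-2): L=4.4008, (cx,cy)=(0.3079,-0.9514)
member 3 (1-3): L=3.0274, (cx,cy)=(0.9995,-0.0304)
member 4 (2-3): L=4.4228, (cx,cy)=(0.3778,0.9259)
member 5 (2-4): L=2.9190, (cx,cy)=(1.0000,0.0000)
member 6 (3-4): L=4.2809, (cx,cy)=(0.2915,-0.9566)
solve A·x = −loads:
  F[0-1] = -2144.8476 N (compression)
  F[0-2] = -1600.2859 N (compression)
  F[1-2] = +2177.5184 N (tension)
  F[1-3] = -1362.5690 N (compression)
  F[2-3] = -2237.5784 N (compression)
  F[2-4] = -84.4420 N (compression)
  F[3-4] = +289.6570 N (tension)
  Rx@0 = +2291.7700 N
  Ry@0 = +2030.3253 N
  Ry@4 = -277.0753 N

-1362.569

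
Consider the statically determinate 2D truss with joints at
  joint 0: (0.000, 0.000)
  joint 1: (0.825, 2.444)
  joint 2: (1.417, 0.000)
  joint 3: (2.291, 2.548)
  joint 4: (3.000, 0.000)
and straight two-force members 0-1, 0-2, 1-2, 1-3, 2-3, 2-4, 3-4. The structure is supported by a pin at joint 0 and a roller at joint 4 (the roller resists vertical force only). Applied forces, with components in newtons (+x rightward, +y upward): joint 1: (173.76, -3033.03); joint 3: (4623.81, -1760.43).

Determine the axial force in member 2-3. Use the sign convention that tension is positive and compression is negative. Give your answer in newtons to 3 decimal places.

N=5 nodes, M=7 members, R=3 reactions → 2N=10, M+R=10
member 0 (0-1): L=2.5795, (cx,cy)=(0.3198,0.9475)
member 1 (0-2): L=1.4170, (cx,cy)=(1.0000,0.0000)
member 2 (1-2): L=2.5147, (cx,cy)=(0.2354,-0.9719)
member 3 (1-3): L=1.4697, (cx,cy)=(0.9975,0.0708)
member 4 (2-3): L=2.6937, (cx,cy)=(0.3245,0.9459)
member 5 (2-4): L=1.5830, (cx,cy)=(1.0000,0.0000)
member 6 (3-4): L=2.6448, (cx,cy)=(0.2681,-0.9634)
solve A·x = −loads:
  F[0-1] = +1534.3074 N (tension)
  F[0-2] = +4306.8512 N (tension)
  F[1-2] = -4515.7638 N (compression)
  F[1-3] = +1383.5189 N (tension)
  F[2-3] = +4639.8594 N (tension)
  F[2-4] = +1738.3237 N (tension)
  F[3-4] = -6484.5196 N (compression)
  Rx@0 = -4797.5700 N
  Ry@0 = -1453.7174 N
  Ry@4 = +6247.1774 N

4639.859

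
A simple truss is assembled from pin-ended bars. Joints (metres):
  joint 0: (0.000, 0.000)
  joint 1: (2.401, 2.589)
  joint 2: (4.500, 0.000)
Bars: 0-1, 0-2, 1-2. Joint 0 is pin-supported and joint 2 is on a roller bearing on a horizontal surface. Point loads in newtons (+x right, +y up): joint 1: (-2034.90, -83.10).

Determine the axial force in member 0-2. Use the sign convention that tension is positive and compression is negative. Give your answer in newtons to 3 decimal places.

N=3 nodes, M=3 members, R=3 reactions → 2N=6, M+R=6
member 0 (0-1): L=3.5310, (cx,cy)=(0.6800,0.7332)
member 1 (0-2): L=4.5000, (cx,cy)=(1.0000,0.0000)
member 2 (1-2): L=3.3330, (cx,cy)=(0.6298,-0.7768)
solve A·x = −loads:
  F[0-1] = -1649.5672 N (compression)
  F[0-2] = -913.2209 N (compression)
  F[1-2] = +1450.0917 N (tension)
  Rx@0 = +2034.9000 N
  Ry@0 = +1209.5073 N
  Ry@2 = -1126.4073 N

-913.221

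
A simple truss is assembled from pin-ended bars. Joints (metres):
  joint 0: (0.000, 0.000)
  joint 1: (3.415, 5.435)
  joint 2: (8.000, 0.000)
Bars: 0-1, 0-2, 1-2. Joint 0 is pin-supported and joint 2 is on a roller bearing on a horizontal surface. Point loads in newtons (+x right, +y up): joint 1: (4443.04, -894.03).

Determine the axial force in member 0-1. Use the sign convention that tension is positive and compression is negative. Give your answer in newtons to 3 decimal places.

N=3 nodes, M=3 members, R=3 reactions → 2N=6, M+R=6
member 0 (0-1): L=6.4188, (cx,cy)=(0.5320,0.8467)
member 1 (0-2): L=8.0000, (cx,cy)=(1.0000,0.0000)
member 2 (1-2): L=7.1107, (cx,cy)=(0.6448,-0.7643)
solve A·x = −loads:
  F[0-1] = +2959.7497 N (tension)
  F[0-2] = +2868.3704 N (tension)
  F[1-2] = -4448.4186 N (compression)
  Rx@0 = -4443.0400 N
  Ry@0 = -2506.0994 N
  Ry@2 = +3400.1294 N

2959.750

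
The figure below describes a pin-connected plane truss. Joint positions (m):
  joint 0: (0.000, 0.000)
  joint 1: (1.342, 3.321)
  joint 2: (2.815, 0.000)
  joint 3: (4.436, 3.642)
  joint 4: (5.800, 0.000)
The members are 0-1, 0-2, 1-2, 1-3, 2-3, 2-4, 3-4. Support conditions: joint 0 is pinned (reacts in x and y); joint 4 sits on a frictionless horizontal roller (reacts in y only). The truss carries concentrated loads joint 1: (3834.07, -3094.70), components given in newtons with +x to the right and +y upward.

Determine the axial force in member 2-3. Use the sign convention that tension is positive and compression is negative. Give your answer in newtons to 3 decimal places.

N=5 nodes, M=7 members, R=3 reactions → 2N=10, M+R=10
member 0 (0-1): L=3.5819, (cx,cy)=(0.3747,0.9272)
member 1 (0-2): L=2.8150, (cx,cy)=(1.0000,0.0000)
member 2 (1-2): L=3.6330, (cx,cy)=(0.4054,-0.9141)
member 3 (1-3): L=3.1106, (cx,cy)=(0.9947,0.1032)
member 4 (2-3): L=3.9865, (cx,cy)=(0.4066,0.9136)
member 5 (2-4): L=2.9850, (cx,cy)=(1.0000,0.0000)
member 6 (3-4): L=3.8890, (cx,cy)=(0.3507,-0.9365)
solve A·x = −loads:
  F[0-1] = -197.7162 N (compression)
  F[0-2] = +3908.1466 N (tension)
  F[1-2] = -3468.8476 N (compression)
  F[1-3] = -2515.1346 N (compression)
  F[2-3] = +3470.8356 N (tension)
  F[2-4] = +1090.3705 N (tension)
  F[3-4] = -3108.8698 N (compression)
  Rx@0 = -3834.0700 N
  Ry@0 = +183.3148 N
  Ry@4 = +2911.3852 N

3470.836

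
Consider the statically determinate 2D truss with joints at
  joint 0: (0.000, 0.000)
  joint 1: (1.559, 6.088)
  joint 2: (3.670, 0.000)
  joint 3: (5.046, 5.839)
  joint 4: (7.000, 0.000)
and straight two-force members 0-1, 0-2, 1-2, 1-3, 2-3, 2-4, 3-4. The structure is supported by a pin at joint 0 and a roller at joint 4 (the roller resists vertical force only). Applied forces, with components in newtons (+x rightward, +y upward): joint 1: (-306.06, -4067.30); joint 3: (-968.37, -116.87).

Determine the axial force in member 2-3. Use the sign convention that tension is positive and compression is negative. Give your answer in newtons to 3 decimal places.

N=5 nodes, M=7 members, R=3 reactions → 2N=10, M+R=10
member 0 (0-1): L=6.2844, (cx,cy)=(0.2481,0.9687)
member 1 (0-2): L=3.6700, (cx,cy)=(1.0000,0.0000)
member 2 (1-2): L=6.4436, (cx,cy)=(0.3276,-0.9448)
member 3 (1-3): L=3.4959, (cx,cy)=(0.9975,-0.0712)
member 4 (2-3): L=5.9989, (cx,cy)=(0.2294,0.9733)
member 5 (2-4): L=3.3300, (cx,cy)=(1.0000,0.0000)
member 6 (3-4): L=6.1573, (cx,cy)=(0.3173,-0.9483)
solve A·x = −loads:
  F[0-1] = -4405.7386 N (compression)
  F[0-2] = -181.4857 N (compression)
  F[1-2] = +278.8214 N (tension)
  F[1-3] = -880.4657 N (compression)
  F[2-3] = -270.6499 N (compression)
  F[2-4] = -28.0605 N (compression)
  F[3-4] = +88.4219 N (tension)
  Rx@0 = +1274.4300 N
  Ry@0 = +4268.0213 N
  Ry@4 = -83.8513 N

-270.650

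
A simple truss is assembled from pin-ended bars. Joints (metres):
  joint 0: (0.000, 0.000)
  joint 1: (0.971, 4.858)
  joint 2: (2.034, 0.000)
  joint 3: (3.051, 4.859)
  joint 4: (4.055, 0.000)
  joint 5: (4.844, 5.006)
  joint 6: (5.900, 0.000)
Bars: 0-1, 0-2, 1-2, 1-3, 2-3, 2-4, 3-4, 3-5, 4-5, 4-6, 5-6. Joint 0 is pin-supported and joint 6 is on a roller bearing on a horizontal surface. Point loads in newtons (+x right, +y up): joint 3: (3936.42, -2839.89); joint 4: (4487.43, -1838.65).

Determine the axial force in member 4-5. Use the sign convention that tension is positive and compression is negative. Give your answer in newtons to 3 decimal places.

6233.002

N=7 nodes, M=11 members, R=3 reactions → 2N=14, M+R=14
member 0 (0-1): L=4.9541, (cx,cy)=(0.1960,0.9806)
member 1 (0-2): L=2.0340, (cx,cy)=(1.0000,0.0000)
member 2 (1-2): L=4.9729, (cx,cy)=(0.2138,-0.9769)
member 3 (1-3): L=2.0800, (cx,cy)=(1.0000,0.0005)
member 4 (2-3): L=4.9643, (cx,cy)=(0.2049,0.9788)
member 5 (2-4): L=2.0210, (cx,cy)=(1.0000,0.0000)
member 6 (3-4): L=4.9616, (cx,cy)=(0.2024,-0.9793)
member 7 (3-5): L=1.7990, (cx,cy)=(0.9967,0.0817)
member 8 (4-5): L=5.0678, (cx,cy)=(0.1557,0.9878)
member 9 (4-6): L=1.8450, (cx,cy)=(1.0000,0.0000)
member 10 (5-6): L=5.1162, (cx,cy)=(0.2064,-0.9785)
solve A·x = −loads:
  F[0-1] = +1321.2039 N (tension)
  F[0-2] = +8164.8945 N (tension)
  F[1-2] = -1325.9642 N (compression)
  F[1-3] = +542.3895 N (tension)
  F[2-3] = +1323.3852 N (tension)
  F[2-4] = +7610.3477 N (tension)
  F[3-4] = -4409.5689 N (compression)
  F[3-5] = -2238.1152 N (compression)
  F[4-5] = +6233.0016 N (tension)
  F[4-6] = +1260.2214 N (tension)
  F[5-6] = -6105.5910 N (compression)
  Rx@0 = -8423.8500 N
  Ry@0 = -1295.5778 N
  Ry@6 = +5974.1178 N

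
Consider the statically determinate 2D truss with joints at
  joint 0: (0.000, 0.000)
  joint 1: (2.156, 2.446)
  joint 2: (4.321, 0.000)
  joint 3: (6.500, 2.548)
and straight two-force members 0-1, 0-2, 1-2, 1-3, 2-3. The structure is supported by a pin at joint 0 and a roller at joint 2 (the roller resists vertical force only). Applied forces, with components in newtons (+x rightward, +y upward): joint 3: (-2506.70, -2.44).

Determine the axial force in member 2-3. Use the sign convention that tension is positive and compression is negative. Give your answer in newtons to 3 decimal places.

75.757

N=4 nodes, M=5 members, R=3 reactions → 2N=8, M+R=8
member 0 (0-1): L=3.2606, (cx,cy)=(0.6612,0.7502)
member 1 (0-2): L=4.3210, (cx,cy)=(1.0000,0.0000)
member 2 (1-2): L=3.2665, (cx,cy)=(0.6628,-0.7488)
member 3 (1-3): L=4.3452, (cx,cy)=(0.9997,0.0235)
member 4 (2-3): L=3.3527, (cx,cy)=(0.6499,0.7600)
solve A·x = −loads:
  F[0-1] = -1968.7547 N (compression)
  F[0-2] = -1204.8883 N (compression)
  F[1-2] = +1892.2049 N (tension)
  F[1-3] = -2556.6416 N (compression)
  F[2-3] = +75.7574 N (tension)
  Rx@0 = +2506.7000 N
  Ry@0 = +1476.9162 N
  Ry@2 = -1474.4762 N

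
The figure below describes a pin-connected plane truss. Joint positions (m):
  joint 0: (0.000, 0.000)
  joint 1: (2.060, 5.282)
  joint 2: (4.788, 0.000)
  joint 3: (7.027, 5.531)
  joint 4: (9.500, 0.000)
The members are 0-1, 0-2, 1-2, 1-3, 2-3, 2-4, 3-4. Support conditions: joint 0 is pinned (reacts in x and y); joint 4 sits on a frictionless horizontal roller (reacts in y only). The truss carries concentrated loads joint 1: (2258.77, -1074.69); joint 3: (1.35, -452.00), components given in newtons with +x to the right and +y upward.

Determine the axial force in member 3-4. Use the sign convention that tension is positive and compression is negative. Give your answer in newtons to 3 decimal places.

N=5 nodes, M=7 members, R=3 reactions → 2N=10, M+R=10
member 0 (0-1): L=5.6695, (cx,cy)=(0.3633,0.9317)
member 1 (0-2): L=4.7880, (cx,cy)=(1.0000,0.0000)
member 2 (1-2): L=5.9449, (cx,cy)=(0.4589,-0.8885)
member 3 (1-3): L=4.9732, (cx,cy)=(0.9987,0.0501)
member 4 (2-3): L=5.9670, (cx,cy)=(0.3752,0.9269)
member 5 (2-4): L=4.7120, (cx,cy)=(1.0000,0.0000)
member 6 (3-4): L=6.0587, (cx,cy)=(0.4082,-0.9129)
solve A·x = −loads:
  F[0-1] = +319.1610 N (tension)
  F[0-2] = +2144.1534 N (tension)
  F[1-2] = -1623.1008 N (compression)
  F[1-3] = -1399.7458 N (compression)
  F[2-3] = +1555.7997 N (tension)
  F[2-4] = +815.5568 N (tension)
  F[3-4] = -1998.0604 N (compression)
  Rx@0 = -2260.1200 N
  Ry@0 = -297.3474 N
  Ry@4 = +1824.0374 N

-1998.060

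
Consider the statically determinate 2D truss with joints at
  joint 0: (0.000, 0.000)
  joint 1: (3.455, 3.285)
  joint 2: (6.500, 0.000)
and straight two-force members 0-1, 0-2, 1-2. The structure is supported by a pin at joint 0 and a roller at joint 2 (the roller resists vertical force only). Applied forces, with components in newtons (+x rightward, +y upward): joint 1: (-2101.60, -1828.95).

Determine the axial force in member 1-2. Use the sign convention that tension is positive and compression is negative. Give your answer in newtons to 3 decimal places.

N=3 nodes, M=3 members, R=3 reactions → 2N=6, M+R=6
member 0 (0-1): L=4.7674, (cx,cy)=(0.7247,0.6891)
member 1 (0-2): L=6.5000, (cx,cy)=(1.0000,0.0000)
member 2 (1-2): L=4.4792, (cx,cy)=(0.6798,-0.7334)
solve A·x = −loads:
  F[0-1] = -2784.8513 N (compression)
  F[0-2] = -83.3867 N (compression)
  F[1-2] = +122.6620 N (tension)
  Rx@0 = +2101.6000 N
  Ry@0 = +1918.9090 N
  Ry@2 = -89.9590 N

122.662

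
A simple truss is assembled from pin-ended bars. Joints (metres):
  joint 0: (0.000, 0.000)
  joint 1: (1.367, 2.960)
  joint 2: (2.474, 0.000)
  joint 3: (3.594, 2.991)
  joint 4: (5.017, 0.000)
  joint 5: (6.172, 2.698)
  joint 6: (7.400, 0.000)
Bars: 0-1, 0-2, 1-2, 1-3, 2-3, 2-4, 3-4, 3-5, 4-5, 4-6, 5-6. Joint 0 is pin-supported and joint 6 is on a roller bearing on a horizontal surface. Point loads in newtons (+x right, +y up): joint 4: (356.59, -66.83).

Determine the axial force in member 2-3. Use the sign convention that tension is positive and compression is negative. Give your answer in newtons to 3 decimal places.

-22.714

N=7 nodes, M=11 members, R=3 reactions → 2N=14, M+R=14
member 0 (0-1): L=3.2604, (cx,cy)=(0.4193,0.9079)
member 1 (0-2): L=2.4740, (cx,cy)=(1.0000,0.0000)
member 2 (1-2): L=3.1602, (cx,cy)=(0.3503,-0.9366)
member 3 (1-3): L=2.2272, (cx,cy)=(0.9999,0.0139)
member 4 (2-3): L=3.1938, (cx,cy)=(0.3507,0.9365)
member 5 (2-4): L=2.5430, (cx,cy)=(1.0000,0.0000)
member 6 (3-4): L=3.3123, (cx,cy)=(0.4296,-0.9030)
member 7 (3-5): L=2.5946, (cx,cy)=(0.9936,-0.1129)
member 8 (4-5): L=2.9348, (cx,cy)=(0.3935,0.9193)
member 9 (4-6): L=2.3830, (cx,cy)=(1.0000,0.0000)
member 10 (5-6): L=2.9643, (cx,cy)=(0.4143,-0.9102)
solve A·x = −loads:
  F[0-1] = -23.7053 N (compression)
  F[0-2] = +366.5290 N (tension)
  F[1-2] = +22.7109 N (tension)
  F[1-3] = -17.8961 N (compression)
  F[2-3] = -22.7144 N (compression)
  F[2-4] = +382.4498 N (tension)
  F[3-4] = +28.6357 N (tension)
  F[3-5] = -38.4079 N (compression)
  F[4-5] = +44.5681 N (tension)
  F[4-6] = +20.6225 N (tension)
  F[5-6] = -49.7814 N (compression)
  Rx@0 = -356.5900 N
  Ry@0 = +21.5211 N
  Ry@6 = +45.3089 N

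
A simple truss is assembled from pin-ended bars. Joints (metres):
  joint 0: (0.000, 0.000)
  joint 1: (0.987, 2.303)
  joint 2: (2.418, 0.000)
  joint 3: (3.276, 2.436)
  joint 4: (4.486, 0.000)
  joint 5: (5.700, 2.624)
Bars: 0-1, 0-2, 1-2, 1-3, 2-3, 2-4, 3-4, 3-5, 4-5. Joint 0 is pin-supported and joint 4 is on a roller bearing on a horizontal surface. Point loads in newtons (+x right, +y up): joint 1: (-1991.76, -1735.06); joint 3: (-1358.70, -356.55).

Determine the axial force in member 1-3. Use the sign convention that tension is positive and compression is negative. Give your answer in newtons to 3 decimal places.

-290.258

N=6 nodes, M=9 members, R=3 reactions → 2N=12, M+R=12
member 0 (0-1): L=2.5056, (cx,cy)=(0.3939,0.9191)
member 1 (0-2): L=2.4180, (cx,cy)=(1.0000,0.0000)
member 2 (1-2): L=2.7114, (cx,cy)=(0.5278,-0.8494)
member 3 (1-3): L=2.2929, (cx,cy)=(0.9983,0.0580)
member 4 (2-3): L=2.5827, (cx,cy)=(0.3322,0.9432)
member 5 (2-4): L=2.0680, (cx,cy)=(1.0000,0.0000)
member 6 (3-4): L=2.7200, (cx,cy)=(0.4449,-0.8956)
member 7 (3-5): L=2.4313, (cx,cy)=(0.9970,0.0773)
member 8 (4-5): L=2.8912, (cx,cy)=(0.4199,0.9076)
solve A·x = −loads:
  F[0-1] = -3492.1715 N (compression)
  F[0-2] = -1974.8263 N (compression)
  F[1-2] = +1716.4392 N (tension)
  F[1-3] = -290.2578 N (compression)
  F[2-3] = -1545.7042 N (compression)
  F[2-4] = -555.4288 N (compression)
  F[3-4] = +1248.5500 N (tension)
  F[3-5] = +0.0000 N (tension)
  F[4-5] = +0.0000 N (tension)
  Rx@0 = +3350.4600 N
  Ry@0 = +3209.8121 N
  Ry@4 = -1118.2021 N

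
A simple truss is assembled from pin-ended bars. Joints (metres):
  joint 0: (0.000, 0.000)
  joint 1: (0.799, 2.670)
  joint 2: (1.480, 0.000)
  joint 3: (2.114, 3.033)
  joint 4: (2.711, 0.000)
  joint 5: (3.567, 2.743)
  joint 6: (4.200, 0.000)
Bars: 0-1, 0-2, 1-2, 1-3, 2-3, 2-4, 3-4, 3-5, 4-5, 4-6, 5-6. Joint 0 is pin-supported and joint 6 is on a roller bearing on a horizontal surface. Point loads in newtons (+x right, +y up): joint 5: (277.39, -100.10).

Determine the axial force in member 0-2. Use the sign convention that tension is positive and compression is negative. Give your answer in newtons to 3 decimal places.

227.692

N=7 nodes, M=11 members, R=3 reactions → 2N=14, M+R=14
member 0 (0-1): L=2.7870, (cx,cy)=(0.2867,0.9580)
member 1 (0-2): L=1.4800, (cx,cy)=(1.0000,0.0000)
member 2 (1-2): L=2.7555, (cx,cy)=(0.2471,-0.9690)
member 3 (1-3): L=1.3642, (cx,cy)=(0.9639,0.2661)
member 4 (2-3): L=3.0986, (cx,cy)=(0.2046,0.9788)
member 5 (2-4): L=1.2310, (cx,cy)=(1.0000,0.0000)
member 6 (3-4): L=3.0912, (cx,cy)=(0.1931,-0.9812)
member 7 (3-5): L=1.4817, (cx,cy)=(0.9807,-0.1957)
member 8 (4-5): L=2.8735, (cx,cy)=(0.2979,0.9546)
member 9 (4-6): L=1.4890, (cx,cy)=(1.0000,0.0000)
member 10 (5-6): L=2.8151, (cx,cy)=(0.2249,-0.9744)
solve A·x = −loads:
  F[0-1] = +173.3523 N (tension)
  F[0-2] = +227.6917 N (tension)
  F[1-2] = -146.8920 N (compression)
  F[1-3] = +89.2183 N (tension)
  F[2-3] = +145.4116 N (tension)
  F[2-4] = +161.6354 N (tension)
  F[3-4] = -200.6930 N (compression)
  F[3-5] = +157.5618 N (tension)
  F[4-5] = +206.2803 N (tension)
  F[4-6] = +61.4251 N (tension)
  F[5-6] = -273.1712 N (compression)
  Rx@0 = -277.3900 N
  Ry@0 = -166.0756 N
  Ry@6 = +266.1756 N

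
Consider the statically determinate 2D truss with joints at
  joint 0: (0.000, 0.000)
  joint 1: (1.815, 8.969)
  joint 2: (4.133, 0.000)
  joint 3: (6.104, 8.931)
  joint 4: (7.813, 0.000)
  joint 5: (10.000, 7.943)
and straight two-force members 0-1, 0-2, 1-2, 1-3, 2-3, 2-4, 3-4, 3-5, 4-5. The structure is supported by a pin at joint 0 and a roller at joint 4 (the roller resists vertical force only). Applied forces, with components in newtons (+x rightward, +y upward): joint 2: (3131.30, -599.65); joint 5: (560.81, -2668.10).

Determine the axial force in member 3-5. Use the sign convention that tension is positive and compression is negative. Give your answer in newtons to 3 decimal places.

N=6 nodes, M=9 members, R=3 reactions → 2N=12, M+R=12
member 0 (0-1): L=9.1508, (cx,cy)=(0.1983,0.9801)
member 1 (0-2): L=4.1330, (cx,cy)=(1.0000,0.0000)
member 2 (1-2): L=9.2637, (cx,cy)=(0.2502,-0.9682)
member 3 (1-3): L=4.2892, (cx,cy)=(1.0000,-0.0089)
member 4 (2-3): L=9.1459, (cx,cy)=(0.2155,0.9765)
member 5 (2-4): L=3.6800, (cx,cy)=(1.0000,0.0000)
member 6 (3-4): L=9.0930, (cx,cy)=(0.1879,-0.9822)
member 7 (3-5): L=4.0193, (cx,cy)=(0.9693,-0.2458)
member 8 (4-5): L=8.2386, (cx,cy)=(0.2655,0.9641)
solve A·x = −loads:
  F[0-1] = +1055.5201 N (tension)
  F[0-2] = +3482.7547 N (tension)
  F[1-2] = -1072.9147 N (compression)
  F[1-3] = +477.8431 N (tension)
  F[2-3] = +1677.8587 N (tension)
  F[2-4] = -278.6034 N (compression)
  F[3-4] = -1976.4951 N (compression)
  F[3-5] = +1249.2168 N (tension)
  F[4-5] = -2448.8872 N (compression)
  Rx@0 = -3692.1100 N
  Ry@0 = -1034.5497 N
  Ry@4 = +4302.2997 N

1249.217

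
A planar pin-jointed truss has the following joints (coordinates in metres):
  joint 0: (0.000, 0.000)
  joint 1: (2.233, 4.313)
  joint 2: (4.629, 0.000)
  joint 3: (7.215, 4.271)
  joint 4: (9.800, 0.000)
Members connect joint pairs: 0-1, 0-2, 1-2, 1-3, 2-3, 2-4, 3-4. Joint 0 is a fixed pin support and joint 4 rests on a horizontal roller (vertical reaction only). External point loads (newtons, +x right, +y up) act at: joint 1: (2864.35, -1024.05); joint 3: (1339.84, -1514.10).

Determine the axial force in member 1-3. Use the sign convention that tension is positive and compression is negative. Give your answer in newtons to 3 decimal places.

-1600.629

N=5 nodes, M=7 members, R=3 reactions → 2N=10, M+R=10
member 0 (0-1): L=4.8568, (cx,cy)=(0.4598,0.8880)
member 1 (0-2): L=4.6290, (cx,cy)=(1.0000,0.0000)
member 2 (1-2): L=4.9338, (cx,cy)=(0.4856,-0.8742)
member 3 (1-3): L=4.9822, (cx,cy)=(1.0000,-0.0084)
member 4 (2-3): L=4.9929, (cx,cy)=(0.5179,0.8554)
member 5 (2-4): L=5.1710, (cx,cy)=(1.0000,0.0000)
member 6 (3-4): L=4.9924, (cx,cy)=(0.5178,-0.8555)
solve A·x = −loads:
  F[0-1] = +736.9449 N (tension)
  F[0-2] = +3865.3647 N (tension)
  F[1-2] = -1904.6612 N (compression)
  F[1-3] = -1600.6291 N (compression)
  F[2-3] = +1946.4063 N (tension)
  F[2-4] = +1932.2951 N (tension)
  F[3-4] = -3731.8043 N (compression)
  Rx@0 = -4204.1900 N
  Ry@0 = -654.4350 N
  Ry@4 = +3192.5850 N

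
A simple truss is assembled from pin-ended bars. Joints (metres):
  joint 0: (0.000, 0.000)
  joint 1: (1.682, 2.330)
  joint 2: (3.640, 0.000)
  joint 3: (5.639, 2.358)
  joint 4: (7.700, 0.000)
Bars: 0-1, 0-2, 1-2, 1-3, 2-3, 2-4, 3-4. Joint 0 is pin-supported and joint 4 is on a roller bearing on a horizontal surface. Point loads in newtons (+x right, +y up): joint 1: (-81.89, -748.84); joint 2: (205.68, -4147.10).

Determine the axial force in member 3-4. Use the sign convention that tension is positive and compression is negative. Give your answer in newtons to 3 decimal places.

-2788.092

N=5 nodes, M=7 members, R=3 reactions → 2N=10, M+R=10
member 0 (0-1): L=2.8737, (cx,cy)=(0.5853,0.8108)
member 1 (0-2): L=3.6400, (cx,cy)=(1.0000,0.0000)
member 2 (1-2): L=3.0435, (cx,cy)=(0.6433,-0.7656)
member 3 (1-3): L=3.9571, (cx,cy)=(1.0000,0.0071)
member 4 (2-3): L=3.0913, (cx,cy)=(0.6467,0.7628)
member 5 (2-4): L=4.0600, (cx,cy)=(1.0000,0.0000)
member 6 (3-4): L=3.1318, (cx,cy)=(0.6581,-0.7529)
solve A·x = −loads:
  F[0-1] = -3449.2701 N (compression)
  F[0-2] = +2142.6915 N (tension)
  F[1-2] = +2641.3127 N (tension)
  F[1-3] = -3636.3810 N (compression)
  F[2-3] = +2785.8135 N (tension)
  F[2-4] = +1834.8366 N (tension)
  F[3-4] = -2788.0919 N (compression)
  Rx@0 = -123.7900 N
  Ry@0 = +2796.6947 N
  Ry@4 = +2099.2453 N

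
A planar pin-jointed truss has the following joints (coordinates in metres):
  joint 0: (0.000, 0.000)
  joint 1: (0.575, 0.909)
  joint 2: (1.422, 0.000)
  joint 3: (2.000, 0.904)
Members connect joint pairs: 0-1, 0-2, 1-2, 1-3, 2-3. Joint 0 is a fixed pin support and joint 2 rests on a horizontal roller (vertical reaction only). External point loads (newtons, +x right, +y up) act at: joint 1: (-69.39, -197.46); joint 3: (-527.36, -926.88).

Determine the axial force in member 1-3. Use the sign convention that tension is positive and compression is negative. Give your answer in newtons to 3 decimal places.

N=4 nodes, M=5 members, R=3 reactions → 2N=8, M+R=8
member 0 (0-1): L=1.0756, (cx,cy)=(0.5346,0.8451)
member 1 (0-2): L=1.4220, (cx,cy)=(1.0000,0.0000)
member 2 (1-2): L=1.2425, (cx,cy)=(0.6817,-0.7316)
member 3 (1-3): L=1.4250, (cx,cy)=(1.0000,-0.0035)
member 4 (2-3): L=1.0730, (cx,cy)=(0.5387,0.8425)
solve A·x = −loads:
  F[0-1] = -142.5594 N (compression)
  F[0-2] = -520.5395 N (compression)
  F[1-2] = -105.5329 N (compression)
  F[1-3] = +65.1233 N (tension)
  F[2-3] = -1099.8723 N (compression)
  Rx@0 = +596.7500 N
  Ry@0 = +120.4789 N
  Ry@2 = +1003.8611 N

65.123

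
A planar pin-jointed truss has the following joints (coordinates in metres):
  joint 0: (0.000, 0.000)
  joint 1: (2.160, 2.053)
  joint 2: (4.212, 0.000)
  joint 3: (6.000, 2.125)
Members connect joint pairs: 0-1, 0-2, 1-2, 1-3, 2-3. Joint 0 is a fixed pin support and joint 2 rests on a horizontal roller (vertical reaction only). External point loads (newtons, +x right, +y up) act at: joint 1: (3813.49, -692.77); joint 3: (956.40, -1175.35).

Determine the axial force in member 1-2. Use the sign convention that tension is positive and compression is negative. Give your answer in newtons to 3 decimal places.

N=4 nodes, M=5 members, R=3 reactions → 2N=8, M+R=8
member 0 (0-1): L=2.9800, (cx,cy)=(0.7248,0.6889)
member 1 (0-2): L=4.2120, (cx,cy)=(1.0000,0.0000)
member 2 (1-2): L=2.9027, (cx,cy)=(0.7069,-0.7073)
member 3 (1-3): L=3.8407, (cx,cy)=(0.9998,0.0187)
member 4 (2-3): L=2.7772, (cx,cy)=(0.6438,0.7652)
solve A·x = −loads:
  F[0-1] = +3632.7687 N (tension)
  F[0-2] = +2136.7436 N (tension)
  F[1-2] = -4465.5900 N (compression)
  F[1-3] = +1976.8835 N (tension)
  F[2-3] = -1584.4923 N (compression)
  Rx@0 = -4769.8900 N
  Ry@0 = -2502.7082 N
  Ry@2 = +4370.8282 N

-4465.590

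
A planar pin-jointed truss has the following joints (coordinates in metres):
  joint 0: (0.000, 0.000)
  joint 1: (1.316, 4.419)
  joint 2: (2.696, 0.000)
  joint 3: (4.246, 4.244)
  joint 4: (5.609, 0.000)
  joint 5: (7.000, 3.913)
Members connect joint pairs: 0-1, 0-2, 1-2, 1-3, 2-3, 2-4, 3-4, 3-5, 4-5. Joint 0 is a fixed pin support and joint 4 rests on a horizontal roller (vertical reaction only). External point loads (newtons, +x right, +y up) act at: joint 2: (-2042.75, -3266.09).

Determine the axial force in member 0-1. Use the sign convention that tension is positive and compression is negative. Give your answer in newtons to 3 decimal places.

N=6 nodes, M=9 members, R=3 reactions → 2N=12, M+R=12
member 0 (0-1): L=4.6108, (cx,cy)=(0.2854,0.9584)
member 1 (0-2): L=2.6960, (cx,cy)=(1.0000,0.0000)
member 2 (1-2): L=4.6295, (cx,cy)=(0.2981,-0.9545)
member 3 (1-3): L=2.9352, (cx,cy)=(0.9982,-0.0596)
member 4 (2-3): L=4.5182, (cx,cy)=(0.3431,0.9393)
member 5 (2-4): L=2.9130, (cx,cy)=(1.0000,0.0000)
member 6 (3-4): L=4.4575, (cx,cy)=(0.3058,-0.9521)
member 7 (3-5): L=2.7738, (cx,cy)=(0.9929,-0.1193)
member 8 (4-5): L=4.1529, (cx,cy)=(0.3349,0.9422)
solve A·x = −loads:
  F[0-1] = -1769.8435 N (compression)
  F[0-2] = -1537.6061 N (compression)
  F[1-2] = +1842.9943 N (tension)
  F[1-3] = -1056.4022 N (compression)
  F[2-3] = +1604.2368 N (tension)
  F[2-4] = +504.1771 N (tension)
  F[3-4] = -1648.8402 N (compression)
  F[3-5] = +0.0000 N (tension)
  F[4-5] = -0.0000 N (compression)
  Rx@0 = +2042.7500 N
  Ry@0 = +1696.2240 N
  Ry@4 = +1569.8660 N

-1769.844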